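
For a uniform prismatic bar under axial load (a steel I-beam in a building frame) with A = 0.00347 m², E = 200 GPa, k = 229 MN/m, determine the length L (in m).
Model: a uniform prismatic bar under axial load, so k = (A·E) / L.
Solve for L: L = (A·E) / k.
Convert to SI units:
  E = 200 GPa = 2 × 10¹¹ Pa
  k = 229 MN/m = 2.29 × 10⁸ N/m
Substitute:
  L = (0.00347 × (2 × 10¹¹)) / (2.29 × 10⁸)
  L = 3.031 m
Final answer: L = 3.031 m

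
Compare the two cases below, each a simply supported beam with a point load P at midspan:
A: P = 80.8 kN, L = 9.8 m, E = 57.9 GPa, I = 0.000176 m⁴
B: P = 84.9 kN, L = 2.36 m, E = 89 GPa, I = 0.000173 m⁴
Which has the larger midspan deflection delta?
Model: a simply supported beam with a point load P at midspan, so delta = (P·L^3) / (48·E·I) (SI units).
  A: delta = (80800 × 9.8^3) / (48 × (5.79 × 10¹⁰) × 0.000176) = 0.1555 m = 155.5 mm
  B: delta = (84900 × 2.36^3) / (48 × (8.9 × 10¹⁰) × 0.000173) = 0.00151 m = 1.51 mm
155.5 mm > 1.51 mm, so A is larger.
Final answer: A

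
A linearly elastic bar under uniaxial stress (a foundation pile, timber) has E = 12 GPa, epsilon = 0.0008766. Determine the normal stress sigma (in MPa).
Model: a linearly elastic bar under uniaxial stress, so sigma = E·epsilon.
Convert to SI units:
  E = 12 GPa = 1.2 × 10¹⁰ Pa
Substitute:
  sigma = (1.2 × 10¹⁰) × 0.0008766
  sigma = 1.052 × 10⁷ Pa
Convert: sigma = 1.052 × 10⁷ Pa = 10.52 MPa
Final answer: sigma = 10.52 MPa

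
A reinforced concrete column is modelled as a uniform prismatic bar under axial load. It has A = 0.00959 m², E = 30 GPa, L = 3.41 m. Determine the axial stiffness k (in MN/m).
Model: a uniform prismatic bar under axial load, so k = (A·E) / L.
Convert to SI units:
  E = 30 GPa = 3 × 10¹⁰ Pa
Substitute:
  k = (0.00959 × (3 × 10¹⁰)) / 3.41
  k = 8.437 × 10⁷ N/m
Convert: k = 8.437 × 10⁷ N/m = 84.37 MN/m
Final answer: k = 84.37 MN/m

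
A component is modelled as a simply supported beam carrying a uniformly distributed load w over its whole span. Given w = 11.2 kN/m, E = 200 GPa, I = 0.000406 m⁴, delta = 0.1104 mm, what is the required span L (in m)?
Model: a simply supported beam carrying a uniformly distributed load w over its whole span, so delta = (5·w·L^4) / (384·E·I).
Solve for L: L = ((384·delta·E·I) / (5·w))^(1/4).
Convert to SI units:
  w = 11.2 kN/m = 11200 N/m
  E = 200 GPa = 2 × 10¹¹ Pa
  delta = 0.1104 mm = 0.0001104 m
Substitute:
  L = ((384 × 0.0001104 × (2 × 10¹¹) × 0.000406) / (5 × 11200))^(1/4)
  L = 2.8 m
Final answer: L = 2.8 m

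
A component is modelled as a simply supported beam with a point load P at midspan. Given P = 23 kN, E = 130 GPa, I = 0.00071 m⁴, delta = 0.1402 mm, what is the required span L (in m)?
Model: a simply supported beam with a point load P at midspan, so delta = (P·L^3) / (48·E·I).
Solve for L: L = ((48·delta·E·I) / P)^(1/3).
Convert to SI units:
  P = 23 kN = 23000 N
  E = 130 GPa = 1.3 × 10¹¹ Pa
  delta = 0.1402 mm = 0.0001402 m
Substitute:
  L = ((48 × 0.0001402 × (1.3 × 10¹¹) × 0.00071) / 23000)^(1/3)
  L = 3 m
Final answer: L = 3 m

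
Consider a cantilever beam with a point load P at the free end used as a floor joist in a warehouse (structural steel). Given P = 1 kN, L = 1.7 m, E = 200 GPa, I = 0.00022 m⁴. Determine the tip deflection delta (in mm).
Model: a cantilever beam with a point load P at the free end, so delta = (P·L^3) / (3·E·I).
Convert to SI units:
  P = 1 kN = 1000 N
  E = 200 GPa = 2 × 10¹¹ Pa
Substitute:
  delta = (1000 × 1.7^3) / (3 × (2 × 10¹¹) × 0.00022)
  delta = 3.722 × 10⁻⁵ m
Convert: delta = 3.722 × 10⁻⁵ m = 0.03722 mm
Final answer: delta = 0.03722 mm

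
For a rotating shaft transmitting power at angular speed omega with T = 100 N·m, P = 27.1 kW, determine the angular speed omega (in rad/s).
Model: a rotating shaft transmitting power at angular speed omega, so P = T·omega.
Solve for omega: omega = P / T.
Convert to SI units:
  P = 27.1 kW = 27100 W
Substitute:
  omega = 27100 / 100
  omega = 271 rad/s
Final answer: omega = 271 rad/s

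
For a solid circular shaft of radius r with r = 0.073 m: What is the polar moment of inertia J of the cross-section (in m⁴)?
Model: a solid circular shaft of radius r, so J = (π·r^4) / 2.
Substitute:
  J = (π × 0.073^4) / 2
  J = 4.461 × 10⁻⁵ m⁴
Final answer: J = 4.461 × 10⁻⁵ m⁴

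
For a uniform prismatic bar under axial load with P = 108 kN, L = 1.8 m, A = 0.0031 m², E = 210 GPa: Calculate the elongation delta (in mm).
Model: a uniform prismatic bar under axial load, so delta = (P·L) / (A·E).
Convert to SI units:
  P = 108 kN = 108000 N
  E = 210 GPa = 2.1 × 10¹¹ Pa
Substitute:
  delta = (108000 × 1.8) / (0.0031 × (2.1 × 10¹¹))
  delta = 0.0002986 m
Convert: delta = 0.0002986 m = 0.2986 mm
Final answer: delta = 0.2986 mm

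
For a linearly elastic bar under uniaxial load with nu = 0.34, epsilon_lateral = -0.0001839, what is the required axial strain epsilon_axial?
Model: a linearly elastic bar under uniaxial load, so epsilon_lateral = -nu·epsilon_axial.
Solve for epsilon_axial: epsilon_axial = -epsilon_lateral / nu.
Substitute:
  epsilon_axial = -(-0.0001839) / 0.34
  epsilon_axial = 0.0005409
Final answer: epsilon_axial = 0.0005409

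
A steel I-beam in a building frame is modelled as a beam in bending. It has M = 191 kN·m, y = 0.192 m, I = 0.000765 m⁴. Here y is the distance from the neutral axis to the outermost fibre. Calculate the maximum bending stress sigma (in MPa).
Model: a beam in bending, so sigma = (M·y) / I.
Convert to SI units:
  M = 191 kN·m = 191000 N·m
Substitute:
  sigma = (191000 × 0.192) / 0.000765
  sigma = 4.794 × 10⁷ Pa
Convert: sigma = 4.794 × 10⁷ Pa = 47.94 MPa
Final answer: sigma = 47.94 MPa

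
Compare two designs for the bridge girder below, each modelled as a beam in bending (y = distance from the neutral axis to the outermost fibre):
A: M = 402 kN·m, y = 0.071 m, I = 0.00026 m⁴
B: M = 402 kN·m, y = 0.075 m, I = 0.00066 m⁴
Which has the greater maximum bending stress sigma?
Model: a beam in bending (y = distance from the neutral axis to the outermost fibre), so sigma = (M·y) / I (SI units).
  A: sigma = (402000 × 0.071) / 0.00026 = 1.098 × 10⁸ Pa = 109.8 MPa
  B: sigma = (402000 × 0.075) / 0.00066 = 4.568 × 10⁷ Pa = 45.68 MPa
109.8 MPa > 45.68 MPa, so A is larger.
Final answer: A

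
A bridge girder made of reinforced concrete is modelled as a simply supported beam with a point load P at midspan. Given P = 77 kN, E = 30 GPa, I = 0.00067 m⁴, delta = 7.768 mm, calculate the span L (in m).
Model: a simply supported beam with a point load P at midspan, so delta = (P·L^3) / (48·E·I).
Solve for L: L = ((48·delta·E·I) / P)^(1/3).
Convert to SI units:
  P = 77 kN = 77000 N
  E = 30 GPa = 3 × 10¹⁰ Pa
  delta = 7.768 mm = 0.007768 m
Substitute:
  L = ((48 × 0.007768 × (3 × 10¹⁰) × 0.00067) / 77000)^(1/3)
  L = 4.6 m
Final answer: L = 4.6 m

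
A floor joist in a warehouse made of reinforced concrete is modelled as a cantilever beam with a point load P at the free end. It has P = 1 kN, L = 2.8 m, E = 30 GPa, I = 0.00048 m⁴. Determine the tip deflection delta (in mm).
Model: a cantilever beam with a point load P at the free end, so delta = (P·L^3) / (3·E·I).
Convert to SI units:
  P = 1 kN = 1000 N
  E = 30 GPa = 3 × 10¹⁰ Pa
Substitute:
  delta = (1000 × 2.8^3) / (3 × (3 × 10¹⁰) × 0.00048)
  delta = 0.0005081 m
Convert: delta = 0.0005081 m = 0.5081 mm
Final answer: delta = 0.5081 mm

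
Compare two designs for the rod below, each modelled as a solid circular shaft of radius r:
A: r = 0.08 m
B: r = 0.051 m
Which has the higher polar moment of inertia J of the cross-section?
Model: a solid circular shaft of radius r, so J = (π·r^4) / 2 (SI units).
  A: J = (π × 0.08^4) / 2 = 6.434 × 10⁻⁵ m⁴
  B: J = (π × 0.051^4) / 2 = 1.063 × 10⁻⁵ m⁴
6.434 × 10⁻⁵ m⁴ > 1.063 × 10⁻⁵ m⁴, so A is larger.
Final answer: A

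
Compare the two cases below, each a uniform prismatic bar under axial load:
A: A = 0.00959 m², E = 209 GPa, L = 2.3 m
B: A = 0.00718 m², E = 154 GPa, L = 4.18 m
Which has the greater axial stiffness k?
Model: a uniform prismatic bar under axial load, so k = (A·E) / L (SI units).
  A: k = (0.00959 × (2.09 × 10¹¹)) / 2.3 = 8.714 × 10⁸ N/m = 871.4 MN/m
  B: k = (0.00718 × (1.54 × 10¹¹)) / 4.18 = 2.645 × 10⁸ N/m = 264.5 MN/m
871.4 MN/m > 264.5 MN/m, so A is larger.
Final answer: A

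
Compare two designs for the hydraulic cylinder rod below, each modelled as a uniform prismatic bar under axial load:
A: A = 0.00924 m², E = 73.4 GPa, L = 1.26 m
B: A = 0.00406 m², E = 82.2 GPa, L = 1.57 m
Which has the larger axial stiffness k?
Model: a uniform prismatic bar under axial load, so k = (A·E) / L (SI units).
  A: k = (0.00924 × (7.34 × 10¹⁰)) / 1.26 = 5.383 × 10⁸ N/m = 538.3 MN/m
  B: k = (0.00406 × (8.22 × 10¹⁰)) / 1.57 = 2.126 × 10⁸ N/m = 212.6 MN/m
538.3 MN/m > 212.6 MN/m, so A is larger.
Final answer: A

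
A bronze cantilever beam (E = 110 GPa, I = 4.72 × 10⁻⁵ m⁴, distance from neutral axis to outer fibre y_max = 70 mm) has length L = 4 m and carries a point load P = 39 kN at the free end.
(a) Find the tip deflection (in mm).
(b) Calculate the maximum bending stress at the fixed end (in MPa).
(a) Tip deflection of a cantilever with an end point load: δ = P·L^3 / (3·E·I). Convert P = 39 kN = 39000 N, E = 110 GPa = 1.1 × 10¹¹ Pa.
  δ = (39000 × 4^3) / (3 × (1.1 × 10¹¹) × (4.72 × 10⁻⁵)) = 0.1602 m = 160.2 mm
(b) Maximum bending moment at the fixed end: M = P·L = 39000 × 4 = 156000 N·m. Convert y_max = 70 mm = 0.07 m.
  σ = M·y_max / I = (156000 × 0.07) / (4.72 × 10⁻⁵) = 2.314 × 10⁸ Pa = 231.4 MPa
Final answer: (a) δ = 160.2 mm, (b) σ = 231.4 MPa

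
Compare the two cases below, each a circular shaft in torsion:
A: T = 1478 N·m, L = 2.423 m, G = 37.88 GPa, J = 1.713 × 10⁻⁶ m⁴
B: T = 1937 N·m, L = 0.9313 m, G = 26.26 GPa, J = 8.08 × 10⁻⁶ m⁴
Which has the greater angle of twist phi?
Model: a circular shaft in torsion, so phi = (T·L) / (G·J) (SI units).
  A: phi = (1478 × 2.423) / ((3.788 × 10¹⁰) × (1.713 × 10⁻⁶)) = 0.05519 rad = 3.162°
  B: phi = (1937 × 0.9313) / ((2.626 × 10¹⁰) × (8.08 × 10⁻⁶)) = 0.008502 rad = 0.4871°
3.162° > 0.4871°, so A is larger.
Final answer: A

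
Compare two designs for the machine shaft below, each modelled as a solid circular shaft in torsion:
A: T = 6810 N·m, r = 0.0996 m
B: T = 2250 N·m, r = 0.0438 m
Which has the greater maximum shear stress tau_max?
Model: a solid circular shaft in torsion, so tau_max = (2·T) / (π·r^3) (SI units).
  A: tau_max = (2 × 6810) / (π × 0.0996^3) = 4.388 × 10⁶ Pa = 4.388 MPa
  B: tau_max = (2 × 2250) / (π × 0.0438^3) = 1.705 × 10⁷ Pa = 17.05 MPa
17.05 MPa > 4.388 MPa, so B is larger.
Final answer: B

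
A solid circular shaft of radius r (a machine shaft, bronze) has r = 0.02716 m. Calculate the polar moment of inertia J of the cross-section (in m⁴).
Model: a solid circular shaft of radius r, so J = (π·r^4) / 2.
Substitute:
  J = (π × 0.02716^4) / 2
  J = 8.547 × 10⁻⁷ m⁴
Final answer: J = 8.547 × 10⁻⁷ m⁴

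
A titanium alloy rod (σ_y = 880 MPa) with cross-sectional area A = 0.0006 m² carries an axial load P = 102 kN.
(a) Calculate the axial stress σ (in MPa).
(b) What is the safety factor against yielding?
(a) Axial stress σ = P/A. Convert P = 102 kN = 102000 N.
  σ = 102000 / 0.0006 = 1.7 × 10⁸ Pa = 170 MPa
(b) Safety factor SF = σ_y/σ = 880 / 170 = 5.176
Final answer: (a) σ = 170 MPa, (b) SF = 5.176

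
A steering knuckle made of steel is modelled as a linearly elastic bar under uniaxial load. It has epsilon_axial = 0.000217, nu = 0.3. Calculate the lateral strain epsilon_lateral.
Model: a linearly elastic bar under uniaxial load, so epsilon_lateral = -nu·epsilon_axial.
Substitute:
  epsilon_lateral = -(0.3 × 0.000217)
  epsilon_lateral = -6.51 × 10⁻⁵
Final answer: epsilon_lateral = -6.51 × 10⁻⁵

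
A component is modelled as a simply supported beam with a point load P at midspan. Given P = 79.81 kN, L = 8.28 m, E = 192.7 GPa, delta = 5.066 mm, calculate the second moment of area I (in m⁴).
Model: a simply supported beam with a point load P at midspan, so delta = (P·L^3) / (48·E·I).
Solve for I: I = (P·L^3) / (48·delta·E).
Convert to SI units:
  P = 79.81 kN = 79810 N
  E = 192.7 GPa = 1.927 × 10¹¹ Pa
  delta = 5.066 mm = 0.005066 m
Substitute:
  I = (79810 × 8.28^3) / (48 × 0.005066 × (1.927 × 10¹¹))
  I = 0.0009669 m⁴
Final answer: I = 0.0009669 m⁴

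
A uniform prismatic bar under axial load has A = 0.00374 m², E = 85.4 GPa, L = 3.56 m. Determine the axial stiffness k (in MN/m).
Model: a uniform prismatic bar under axial load, so k = (A·E) / L.
Convert to SI units:
  E = 85.4 GPa = 8.54 × 10¹⁰ Pa
Substitute:
  k = (0.00374 × (8.54 × 10¹⁰)) / 3.56
  k = 8.972 × 10⁷ N/m
Convert: k = 8.972 × 10⁷ N/m = 89.72 MN/m
Final answer: k = 89.72 MN/m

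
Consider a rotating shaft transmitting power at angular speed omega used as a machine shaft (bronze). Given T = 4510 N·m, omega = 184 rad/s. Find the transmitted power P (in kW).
Model: a rotating shaft transmitting power at angular speed omega, so P = T·omega.
Substitute:
  P = 4510 × 184
  P = 829800 W
Convert: P = 829800 W = 829.8 kW
Final answer: P = 829.8 kW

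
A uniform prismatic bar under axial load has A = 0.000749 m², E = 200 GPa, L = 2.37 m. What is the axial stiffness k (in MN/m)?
Model: a uniform prismatic bar under axial load, so k = (A·E) / L.
Convert to SI units:
  E = 200 GPa = 2 × 10¹¹ Pa
Substitute:
  k = (0.000749 × (2 × 10¹¹)) / 2.37
  k = 6.321 × 10⁷ N/m
Convert: k = 6.321 × 10⁷ N/m = 63.21 MN/m
Final answer: k = 63.21 MN/m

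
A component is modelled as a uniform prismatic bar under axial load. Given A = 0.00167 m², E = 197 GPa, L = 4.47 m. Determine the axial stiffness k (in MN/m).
Model: a uniform prismatic bar under axial load, so k = (A·E) / L.
Convert to SI units:
  E = 197 GPa = 1.97 × 10¹¹ Pa
Substitute:
  k = (0.00167 × (1.97 × 10¹¹)) / 4.47
  k = 7.36 × 10⁷ N/m
Convert: k = 7.36 × 10⁷ N/m = 73.6 MN/m
Final answer: k = 73.6 MN/m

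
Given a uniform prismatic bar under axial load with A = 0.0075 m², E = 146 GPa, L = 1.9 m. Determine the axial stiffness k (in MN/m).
Model: a uniform prismatic bar under axial load, so k = (A·E) / L.
Convert to SI units:
  E = 146 GPa = 1.46 × 10¹¹ Pa
Substitute:
  k = (0.0075 × (1.46 × 10¹¹)) / 1.9
  k = 5.763 × 10⁸ N/m
Convert: k = 5.763 × 10⁸ N/m = 576.3 MN/m
Final answer: k = 576.3 MN/m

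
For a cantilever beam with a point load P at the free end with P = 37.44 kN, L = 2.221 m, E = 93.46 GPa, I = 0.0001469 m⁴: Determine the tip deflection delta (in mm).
Model: a cantilever beam with a point load P at the free end, so delta = (P·L^3) / (3·E·I).
Convert to SI units:
  P = 37.44 kN = 37440 N
  E = 93.46 GPa = 9.346 × 10¹⁰ Pa
Substitute:
  delta = (37440 × 2.221^3) / (3 × (9.346 × 10¹⁰) × 0.0001469)
  delta = 0.009959 m
Convert: delta = 0.009959 m = 9.959 mm
Final answer: delta = 9.959 mm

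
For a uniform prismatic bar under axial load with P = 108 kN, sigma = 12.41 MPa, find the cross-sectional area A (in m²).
Model: a uniform prismatic bar under axial load, so sigma = P / A.
Solve for A: A = P / sigma.
Convert to SI units:
  P = 108 kN = 108000 N
  sigma = 12.41 MPa = 1.241 × 10⁷ Pa
Substitute:
  A = 108000 / (1.241 × 10⁷)
  A = 0.008703 m²
Final answer: A = 0.008703 m²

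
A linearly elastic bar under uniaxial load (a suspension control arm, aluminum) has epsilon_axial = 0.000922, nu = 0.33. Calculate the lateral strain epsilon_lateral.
Model: a linearly elastic bar under uniaxial load, so epsilon_lateral = -nu·epsilon_axial.
Substitute:
  epsilon_lateral = -(0.33 × 0.000922)
  epsilon_lateral = -0.0003043
Final answer: epsilon_lateral = -0.0003043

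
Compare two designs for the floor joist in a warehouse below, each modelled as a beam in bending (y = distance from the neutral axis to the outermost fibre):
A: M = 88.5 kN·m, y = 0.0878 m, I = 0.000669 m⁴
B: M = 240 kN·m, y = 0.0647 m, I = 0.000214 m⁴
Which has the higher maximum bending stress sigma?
Model: a beam in bending (y = distance from the neutral axis to the outermost fibre), so sigma = (M·y) / I (SI units).
  A: sigma = (88500 × 0.0878) / 0.000669 = 1.161 × 10⁷ Pa = 11.61 MPa
  B: sigma = (240000 × 0.0647) / 0.000214 = 7.256 × 10⁷ Pa = 72.56 MPa
72.56 MPa > 11.61 MPa, so B is larger.
Final answer: B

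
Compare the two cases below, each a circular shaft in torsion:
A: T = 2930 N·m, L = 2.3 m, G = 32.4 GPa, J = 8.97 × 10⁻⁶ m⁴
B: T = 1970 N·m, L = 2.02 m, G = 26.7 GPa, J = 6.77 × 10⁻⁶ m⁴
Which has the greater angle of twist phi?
Model: a circular shaft in torsion, so phi = (T·L) / (G·J) (SI units).
  A: phi = (2930 × 2.3) / ((3.24 × 10¹⁰) × (8.97 × 10⁻⁶)) = 0.02319 rad = 1.329°
  B: phi = (1970 × 2.02) / ((2.67 × 10¹⁰) × (6.77 × 10⁻⁶)) = 0.02201 rad = 1.261°
1.329° > 1.261°, so A is larger.
Final answer: A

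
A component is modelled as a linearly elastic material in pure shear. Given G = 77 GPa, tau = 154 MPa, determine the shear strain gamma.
Model: a linearly elastic material in pure shear, so tau = G·gamma.
Solve for gamma: gamma = tau / G.
Convert to SI units:
  G = 77 GPa = 7.7 × 10¹⁰ Pa
  tau = 154 MPa = 1.54 × 10⁸ Pa
Substitute:
  gamma = (1.54 × 10⁸) / (7.7 × 10¹⁰)
  gamma = 0.002
Final answer: gamma = 0.002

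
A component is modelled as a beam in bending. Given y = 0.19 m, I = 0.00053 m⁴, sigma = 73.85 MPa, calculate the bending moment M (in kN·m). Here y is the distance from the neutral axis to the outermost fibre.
Model: a beam in bending, so sigma = (M·y) / I.
Solve for M: M = (sigma·I) / y.
Convert to SI units:
  sigma = 73.85 MPa = 7.385 × 10⁷ Pa
Substitute:
  M = ((7.385 × 10⁷) × 0.00053) / 0.19
  M = 206000 N·m
Convert: M = 206000 N·m = 206 kN·m
Final answer: M = 206 kN·m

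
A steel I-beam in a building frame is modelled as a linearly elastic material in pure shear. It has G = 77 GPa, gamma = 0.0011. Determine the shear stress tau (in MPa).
Model: a linearly elastic material in pure shear, so tau = G·gamma.
Convert to SI units:
  G = 77 GPa = 7.7 × 10¹⁰ Pa
Substitute:
  tau = (7.7 × 10¹⁰) × 0.0011
  tau = 8.47 × 10⁷ Pa
Convert: tau = 8.47 × 10⁷ Pa = 84.7 MPa
Final answer: tau = 84.7 MPa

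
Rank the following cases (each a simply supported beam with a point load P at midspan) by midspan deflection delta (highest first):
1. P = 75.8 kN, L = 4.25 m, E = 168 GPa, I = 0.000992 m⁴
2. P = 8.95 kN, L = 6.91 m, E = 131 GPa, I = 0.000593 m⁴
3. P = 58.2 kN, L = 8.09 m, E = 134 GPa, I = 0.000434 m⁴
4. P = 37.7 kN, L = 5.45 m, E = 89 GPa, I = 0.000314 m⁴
Model: a simply supported beam with a point load P at midspan, so delta = (P·L^3) / (48·E·I) (SI units).
  Case 1: delta = (75800 × 4.25^3) / (48 × (1.68 × 10¹¹) × 0.000992) = 0.0007274 m = 0.7274 mm
  Case 2: delta = (8950 × 6.91^3) / (48 × (1.31 × 10¹¹) × 0.000593) = 0.0007919 m = 0.7919 mm
  Case 3: delta = (58200 × 8.09^3) / (48 × (1.34 × 10¹¹) × 0.000434) = 0.01104 m = 11.04 mm
  Case 4: delta = (37700 × 5.45^3) / (48 × (8.9 × 10¹⁰) × 0.000314) = 0.00455 m = 4.55 mm
Ordering: 11.04 mm (case 3) > 4.55 mm (case 4) > 0.7919 mm (case 2) > 0.7274 mm (case 1)
Final answer: 3, 4, 2, 1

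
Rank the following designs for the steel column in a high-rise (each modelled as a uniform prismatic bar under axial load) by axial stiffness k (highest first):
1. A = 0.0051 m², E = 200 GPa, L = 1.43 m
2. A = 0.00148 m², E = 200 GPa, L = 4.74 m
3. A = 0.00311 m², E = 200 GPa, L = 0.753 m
Model: a uniform prismatic bar under axial load, so k = (A·E) / L (SI units).
  Case 1: k = (0.0051 × (2 × 10¹¹)) / 1.43 = 7.133 × 10⁸ N/m = 713.3 MN/m
  Case 2: k = (0.00148 × (2 × 10¹¹)) / 4.74 = 6.245 × 10⁷ N/m = 62.45 MN/m
  Case 3: k = (0.00311 × (2 × 10¹¹)) / 0.753 = 8.26 × 10⁸ N/m = 826 MN/m
Ordering: 826 MN/m (case 3) > 713.3 MN/m (case 1) > 62.45 MN/m (case 2)
Final answer: 3, 1, 2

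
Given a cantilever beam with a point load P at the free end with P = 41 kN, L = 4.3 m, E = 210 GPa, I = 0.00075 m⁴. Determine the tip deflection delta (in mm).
Model: a cantilever beam with a point load P at the free end, so delta = (P·L^3) / (3·E·I).
Convert to SI units:
  P = 41 kN = 41000 N
  E = 210 GPa = 2.1 × 10¹¹ Pa
Substitute:
  delta = (41000 × 4.3^3) / (3 × (2.1 × 10¹¹) × 0.00075)
  delta = 0.006899 m
Convert: delta = 0.006899 m = 6.899 mm
Final answer: delta = 6.899 mm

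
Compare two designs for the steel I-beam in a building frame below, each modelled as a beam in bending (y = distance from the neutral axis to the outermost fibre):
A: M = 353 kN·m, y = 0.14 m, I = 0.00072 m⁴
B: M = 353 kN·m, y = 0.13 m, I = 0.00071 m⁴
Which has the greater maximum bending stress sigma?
Model: a beam in bending (y = distance from the neutral axis to the outermost fibre), so sigma = (M·y) / I (SI units).
  A: sigma = (353000 × 0.14) / 0.00072 = 6.864 × 10⁷ Pa = 68.64 MPa
  B: sigma = (353000 × 0.13) / 0.00071 = 6.463 × 10⁷ Pa = 64.63 MPa
68.64 MPa > 64.63 MPa, so A is larger.
Final answer: A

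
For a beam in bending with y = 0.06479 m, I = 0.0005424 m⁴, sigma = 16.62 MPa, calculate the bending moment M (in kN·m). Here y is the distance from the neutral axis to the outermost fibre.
Model: a beam in bending, so sigma = (M·y) / I.
Solve for M: M = (sigma·I) / y.
Convert to SI units:
  sigma = 16.62 MPa = 1.662 × 10⁷ Pa
Substitute:
  M = ((1.662 × 10⁷) × 0.0005424) / 0.06479
  M = 139100 N·m
Convert: M = 139100 N·m = 139.1 kN·m
Final answer: M = 139.1 kN·m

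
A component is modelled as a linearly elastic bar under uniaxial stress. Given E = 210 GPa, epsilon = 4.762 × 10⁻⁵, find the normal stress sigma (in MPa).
Model: a linearly elastic bar under uniaxial stress, so epsilon = sigma / E.
Solve for sigma: sigma = epsilon·E.
Convert to SI units:
  E = 210 GPa = 2.1 × 10¹¹ Pa
Substitute:
  sigma = (4.762 × 10⁻⁵) × (2.1 × 10¹¹)
  sigma = 1 × 10⁷ Pa
Convert: sigma = 1 × 10⁷ Pa = 10 MPa
Final answer: sigma = 10 MPa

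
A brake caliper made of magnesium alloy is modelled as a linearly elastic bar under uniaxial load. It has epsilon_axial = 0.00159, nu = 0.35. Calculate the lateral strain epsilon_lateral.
Model: a linearly elastic bar under uniaxial load, so epsilon_lateral = -nu·epsilon_axial.
Substitute:
  epsilon_lateral = -(0.35 × 0.00159)
  epsilon_lateral = -0.0005565
Final answer: epsilon_lateral = -0.0005565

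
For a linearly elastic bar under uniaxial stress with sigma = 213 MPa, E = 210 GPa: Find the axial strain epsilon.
Model: a linearly elastic bar under uniaxial stress, so epsilon = sigma / E.
Convert to SI units:
  sigma = 213 MPa = 2.13 × 10⁸ Pa
  E = 210 GPa = 2.1 × 10¹¹ Pa
Substitute:
  epsilon = (2.13 × 10⁸) / (2.1 × 10¹¹)
  epsilon = 0.001014
Final answer: epsilon = 0.001014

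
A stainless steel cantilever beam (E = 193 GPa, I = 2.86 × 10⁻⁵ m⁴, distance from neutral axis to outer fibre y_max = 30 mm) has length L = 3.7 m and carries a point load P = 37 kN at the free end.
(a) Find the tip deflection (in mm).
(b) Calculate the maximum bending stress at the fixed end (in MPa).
(a) Tip deflection of a cantilever with an end point load: δ = P·L^3 / (3·E·I). Convert P = 37 kN = 37000 N, E = 193 GPa = 1.93 × 10¹¹ Pa.
  δ = (37000 × 3.7^3) / (3 × (1.93 × 10¹¹) × (2.86 × 10⁻⁵)) = 0.1132 m = 113.2 mm
(b) Maximum bending moment at the fixed end: M = P·L = 37000 × 3.7 = 136900 N·m. Convert y_max = 30 mm = 0.03 m.
  σ = M·y_max / I = (136900 × 0.03) / (2.86 × 10⁻⁵) = 1.436 × 10⁸ Pa = 143.6 MPa
Final answer: (a) δ = 113.2 mm, (b) σ = 143.6 MPa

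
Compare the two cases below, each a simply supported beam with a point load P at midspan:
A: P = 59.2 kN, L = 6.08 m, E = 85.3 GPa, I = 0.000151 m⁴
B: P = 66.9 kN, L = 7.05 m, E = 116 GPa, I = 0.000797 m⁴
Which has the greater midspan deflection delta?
Model: a simply supported beam with a point load P at midspan, so delta = (P·L^3) / (48·E·I) (SI units).
  A: delta = (59200 × 6.08^3) / (48 × (8.53 × 10¹⁰) × 0.000151) = 0.02152 m = 21.52 mm
  B: delta = (66900 × 7.05^3) / (48 × (1.16 × 10¹¹) × 0.000797) = 0.005282 m = 5.282 mm
21.52 mm > 5.282 mm, so A is larger.
Final answer: A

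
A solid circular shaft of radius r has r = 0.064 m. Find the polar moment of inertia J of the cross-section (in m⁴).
Model: a solid circular shaft of radius r, so J = (π·r^4) / 2.
Substitute:
  J = (π × 0.064^4) / 2
  J = 2.635 × 10⁻⁵ m⁴
Final answer: J = 2.635 × 10⁻⁵ m⁴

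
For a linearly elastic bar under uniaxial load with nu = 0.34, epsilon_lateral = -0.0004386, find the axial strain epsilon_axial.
Model: a linearly elastic bar under uniaxial load, so epsilon_lateral = -nu·epsilon_axial.
Solve for epsilon_axial: epsilon_axial = -epsilon_lateral / nu.
Substitute:
  epsilon_axial = -(-0.0004386) / 0.34
  epsilon_axial = 0.00129
Final answer: epsilon_axial = 0.00129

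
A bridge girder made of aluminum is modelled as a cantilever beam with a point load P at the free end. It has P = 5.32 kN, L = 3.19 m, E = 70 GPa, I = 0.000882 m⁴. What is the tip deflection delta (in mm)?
Model: a cantilever beam with a point load P at the free end, so delta = (P·L^3) / (3·E·I).
Convert to SI units:
  P = 5.32 kN = 5320 N
  E = 70 GPa = 7 × 10¹⁰ Pa
Substitute:
  delta = (5320 × 3.19^3) / (3 × (7 × 10¹⁰) × 0.000882)
  delta = 0.0009324 m
Convert: delta = 0.0009324 m = 0.9324 mm
Final answer: delta = 0.9324 mm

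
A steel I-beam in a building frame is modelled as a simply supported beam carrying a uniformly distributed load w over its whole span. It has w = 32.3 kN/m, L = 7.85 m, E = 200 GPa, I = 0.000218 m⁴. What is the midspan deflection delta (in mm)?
Model: a simply supported beam carrying a uniformly distributed load w over its whole span, so delta = (5·w·L^4) / (384·E·I).
Convert to SI units:
  w = 32.3 kN/m = 32300 N/m
  E = 200 GPa = 2 × 10¹¹ Pa
Substitute:
  delta = (5 × 32300 × 7.85^4) / (384 × (2 × 10¹¹) × 0.000218)
  delta = 0.03663 m
Convert: delta = 0.03663 m = 36.63 mm
Final answer: delta = 36.63 mm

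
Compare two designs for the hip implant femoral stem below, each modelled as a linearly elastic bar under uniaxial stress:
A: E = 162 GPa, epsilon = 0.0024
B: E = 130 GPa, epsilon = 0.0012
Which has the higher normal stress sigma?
Model: a linearly elastic bar under uniaxial stress, so sigma = E·epsilon (SI units).
  A: sigma = (1.62 × 10¹¹) × 0.0024 = 3.888 × 10⁸ Pa = 388.8 MPa
  B: sigma = (1.3 × 10¹¹) × 0.0012 = 1.56 × 10⁸ Pa = 156 MPa
388.8 MPa > 156 MPa, so A is larger.
Final answer: A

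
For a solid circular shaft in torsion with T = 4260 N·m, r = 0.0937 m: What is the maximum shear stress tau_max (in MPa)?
Model: a solid circular shaft in torsion, so tau_max = (2·T) / (π·r^3).
Substitute:
  tau_max = (2 × 4260) / (π × 0.0937^3)
  tau_max = 3.297 × 10⁶ Pa
Convert: tau_max = 3.297 × 10⁶ Pa = 3.297 MPa
Final answer: tau_max = 3.297 MPa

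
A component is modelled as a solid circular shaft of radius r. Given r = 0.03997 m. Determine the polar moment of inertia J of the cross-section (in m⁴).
Model: a solid circular shaft of radius r, so J = (π·r^4) / 2.
Substitute:
  J = (π × 0.03997^4) / 2
  J = 4.009 × 10⁻⁶ m⁴
Final answer: J = 4.009 × 10⁻⁶ m⁴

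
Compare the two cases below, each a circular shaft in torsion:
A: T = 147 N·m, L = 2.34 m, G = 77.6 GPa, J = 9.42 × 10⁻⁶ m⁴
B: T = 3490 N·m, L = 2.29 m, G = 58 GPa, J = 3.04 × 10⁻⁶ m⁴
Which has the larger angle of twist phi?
Model: a circular shaft in torsion, so phi = (T·L) / (G·J) (SI units).
  A: phi = (147 × 2.34) / ((7.76 × 10¹⁰) × (9.42 × 10⁻⁶)) = 0.0004706 rad = 0.02696°
  B: phi = (3490 × 2.29) / ((5.8 × 10¹⁰) × (3.04 × 10⁻⁶)) = 0.04533 rad = 2.597°
2.597° > 0.02696°, so B is larger.
Final answer: B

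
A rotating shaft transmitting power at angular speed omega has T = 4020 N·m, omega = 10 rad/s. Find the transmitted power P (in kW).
Model: a rotating shaft transmitting power at angular speed omega, so P = T·omega.
Substitute:
  P = 4020 × 10
  P = 40200 W
Convert: P = 40200 W = 40.2 kW
Final answer: P = 40.2 kW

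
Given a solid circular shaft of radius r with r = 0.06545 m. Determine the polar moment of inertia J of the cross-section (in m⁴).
Model: a solid circular shaft of radius r, so J = (π·r^4) / 2.
Substitute:
  J = (π × 0.06545^4) / 2
  J = 2.882 × 10⁻⁵ m⁴
Final answer: J = 2.882 × 10⁻⁵ m⁴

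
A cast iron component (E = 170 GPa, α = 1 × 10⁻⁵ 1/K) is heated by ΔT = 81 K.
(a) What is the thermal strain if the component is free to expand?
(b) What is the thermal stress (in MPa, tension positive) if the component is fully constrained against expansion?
(a) Free thermal strain ε_th = α·ΔT = (1 × 10⁻⁵) × 81 = 0.00081
(b) Fully constrained, the expansion is suppressed, so σ = -E·α·ΔT. Convert E = 170 GPa = 1.7 × 10¹¹ Pa.
  σ = -(1.7 × 10¹¹) × (1 × 10⁻⁵) × 81 = -1.377 × 10⁸ Pa = -137.7 MPa (compressive)
Final answer: (a) ε_th = 0.00081, (b) σ = -137.7 MPa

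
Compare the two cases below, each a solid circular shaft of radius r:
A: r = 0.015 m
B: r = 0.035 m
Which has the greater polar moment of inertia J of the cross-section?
Model: a solid circular shaft of radius r, so J = (π·r^4) / 2 (SI units).
  A: J = (π × 0.015^4) / 2 = 7.952 × 10⁻⁸ m⁴
  B: J = (π × 0.035^4) / 2 = 2.357 × 10⁻⁶ m⁴
2.357 × 10⁻⁶ m⁴ > 7.952 × 10⁻⁸ m⁴, so B is larger.
Final answer: B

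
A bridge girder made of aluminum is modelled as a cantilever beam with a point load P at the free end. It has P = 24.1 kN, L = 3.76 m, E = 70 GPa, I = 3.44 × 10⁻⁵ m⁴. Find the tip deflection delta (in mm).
Model: a cantilever beam with a point load P at the free end, so delta = (P·L^3) / (3·E·I).
Convert to SI units:
  P = 24.1 kN = 24100 N
  E = 70 GPa = 7 × 10¹⁰ Pa
Substitute:
  delta = (24100 × 3.76^3) / (3 × (7 × 10¹⁰) × (3.44 × 10⁻⁵))
  delta = 0.1773 m
Convert: delta = 0.1773 m = 177.3 mm
Final answer: delta = 177.3 mm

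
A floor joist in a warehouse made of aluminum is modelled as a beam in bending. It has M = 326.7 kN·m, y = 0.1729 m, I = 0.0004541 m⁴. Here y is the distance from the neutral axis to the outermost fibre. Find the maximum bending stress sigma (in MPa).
Model: a beam in bending, so sigma = (M·y) / I.
Convert to SI units:
  M = 326.7 kN·m = 326700 N·m
Substitute:
  sigma = (326700 × 0.1729) / 0.0004541
  sigma = 1.244 × 10⁸ Pa
Convert: sigma = 1.244 × 10⁸ Pa = 124.4 MPa
Final answer: sigma = 124.4 MPa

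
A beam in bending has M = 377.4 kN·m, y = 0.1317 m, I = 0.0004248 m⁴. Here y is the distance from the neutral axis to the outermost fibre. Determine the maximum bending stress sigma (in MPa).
Model: a beam in bending, so sigma = (M·y) / I.
Convert to SI units:
  M = 377.4 kN·m = 377400 N·m
Substitute:
  sigma = (377400 × 0.1317) / 0.0004248
  sigma = 1.17 × 10⁸ Pa
Convert: sigma = 1.17 × 10⁸ Pa = 117 MPa
Final answer: sigma = 117 MPa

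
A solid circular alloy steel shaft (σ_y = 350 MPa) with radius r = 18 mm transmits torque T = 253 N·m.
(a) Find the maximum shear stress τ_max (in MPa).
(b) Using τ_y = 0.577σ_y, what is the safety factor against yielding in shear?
(a) For a solid circular shaft, τ_max = T·r/J with J = π·r^4/2, i.e. τ_max = 2·T / (π·r^3). Convert r = 18 mm = 0.018 m.
  τ_max = (2 × 253) / (π × 0.018^3) = 2.762 × 10⁷ Pa = 27.62 MPa
(b) τ_y = 0.577 × 350 = 201.95 MPa
  SF = τ_y/τ_max = 201.95 / 27.62 = 7.312
Final answer: (a) τ_max = 27.62 MPa, (b) SF = 7.312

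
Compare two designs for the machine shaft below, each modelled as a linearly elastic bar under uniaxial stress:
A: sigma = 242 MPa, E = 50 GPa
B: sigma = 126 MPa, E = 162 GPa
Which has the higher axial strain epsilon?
Model: a linearly elastic bar under uniaxial stress, so epsilon = sigma / E (SI units).
  A: epsilon = (2.42 × 10⁸) / (5 × 10¹⁰) = 0.00484
  B: epsilon = (1.26 × 10⁸) / (1.62 × 10¹¹) = 0.0007778
0.00484 > 0.0007778, so A is larger.
Final answer: A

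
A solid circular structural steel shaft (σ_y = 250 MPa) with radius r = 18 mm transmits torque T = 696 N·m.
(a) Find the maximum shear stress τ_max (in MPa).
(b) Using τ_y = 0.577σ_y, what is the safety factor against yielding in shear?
(a) For a solid circular shaft, τ_max = T·r/J with J = π·r^4/2, i.e. τ_max = 2·T / (π·r^3). Convert r = 18 mm = 0.018 m.
  τ_max = (2 × 696) / (π × 0.018^3) = 7.598 × 10⁷ Pa = 75.98 MPa
(b) τ_y = 0.577 × 250 = 144.25 MPa
  SF = τ_y/τ_max = 144.25 / 75.98 = 1.899
Final answer: (a) τ_max = 75.98 MPa, (b) SF = 1.899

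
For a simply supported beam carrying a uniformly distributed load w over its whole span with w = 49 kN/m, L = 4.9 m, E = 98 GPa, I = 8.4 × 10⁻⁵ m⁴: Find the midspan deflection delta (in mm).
Model: a simply supported beam carrying a uniformly distributed load w over its whole span, so delta = (5·w·L^4) / (384·E·I).
Convert to SI units:
  w = 49 kN/m = 49000 N/m
  E = 98 GPa = 9.8 × 10¹⁰ Pa
Substitute:
  delta = (5 × 49000 × 4.9^4) / (384 × (9.8 × 10¹⁰) × (8.4 × 10⁻⁵))
  delta = 0.04468 m
Convert: delta = 0.04468 m = 44.68 mm
Final answer: delta = 44.68 mm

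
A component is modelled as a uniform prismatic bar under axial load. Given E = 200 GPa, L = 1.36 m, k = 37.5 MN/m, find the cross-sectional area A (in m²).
Model: a uniform prismatic bar under axial load, so k = (A·E) / L.
Solve for A: A = (k·L) / E.
Convert to SI units:
  E = 200 GPa = 2 × 10¹¹ Pa
  k = 37.5 MN/m = 3.75 × 10⁷ N/m
Substitute:
  A = ((3.75 × 10⁷) × 1.36) / (2 × 10¹¹)
  A = 0.000255 m²
Final answer: A = 0.000255 m²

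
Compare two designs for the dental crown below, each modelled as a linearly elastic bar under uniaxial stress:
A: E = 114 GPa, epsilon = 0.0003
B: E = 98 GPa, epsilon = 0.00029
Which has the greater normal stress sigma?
Model: a linearly elastic bar under uniaxial stress, so sigma = E·epsilon (SI units).
  A: sigma = (1.14 × 10¹¹) × 0.0003 = 3.42 × 10⁷ Pa = 34.2 MPa
  B: sigma = (9.8 × 10¹⁰) × 0.00029 = 2.842 × 10⁷ Pa = 28.42 MPa
34.2 MPa > 28.42 MPa, so A is larger.
Final answer: A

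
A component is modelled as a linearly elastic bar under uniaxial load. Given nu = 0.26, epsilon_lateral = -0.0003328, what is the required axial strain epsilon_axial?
Model: a linearly elastic bar under uniaxial load, so epsilon_lateral = -nu·epsilon_axial.
Solve for epsilon_axial: epsilon_axial = -epsilon_lateral / nu.
Substitute:
  epsilon_axial = -(-0.0003328) / 0.26
  epsilon_axial = 0.00128
Final answer: epsilon_axial = 0.00128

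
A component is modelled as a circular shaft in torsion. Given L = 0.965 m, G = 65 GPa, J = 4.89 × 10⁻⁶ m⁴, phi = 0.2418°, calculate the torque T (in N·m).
Model: a circular shaft in torsion, so phi = (T·L) / (G·J).
Solve for T: T = (phi·G·J) / L.
Convert to SI units:
  G = 65 GPa = 6.5 × 10¹⁰ Pa
  phi = 0.2418° = 0.00422 rad
Substitute:
  T = (0.00422 × (6.5 × 10¹⁰) × (4.89 × 10⁻⁶)) / 0.965
  T = 1390 N·m
Final answer: T = 1390 N·m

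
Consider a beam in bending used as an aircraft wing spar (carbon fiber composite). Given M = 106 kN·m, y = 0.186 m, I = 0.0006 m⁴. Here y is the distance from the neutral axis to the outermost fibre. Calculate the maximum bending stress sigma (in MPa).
Model: a beam in bending, so sigma = (M·y) / I.
Convert to SI units:
  M = 106 kN·m = 106000 N·m
Substitute:
  sigma = (106000 × 0.186) / 0.0006
  sigma = 3.286 × 10⁷ Pa
Convert: sigma = 3.286 × 10⁷ Pa = 32.86 MPa
Final answer: sigma = 32.86 MPa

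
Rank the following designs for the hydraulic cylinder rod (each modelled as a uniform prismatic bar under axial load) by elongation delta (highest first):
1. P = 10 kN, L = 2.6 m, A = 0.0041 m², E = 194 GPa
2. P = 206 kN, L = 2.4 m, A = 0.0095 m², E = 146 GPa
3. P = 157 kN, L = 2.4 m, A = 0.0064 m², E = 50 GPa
Model: a uniform prismatic bar under axial load, so delta = (P·L) / (A·E) (SI units).
  Case 1: delta = (10000 × 2.6) / (0.0041 × (1.94 × 10¹¹)) = 3.269 × 10⁻⁵ m = 0.03269 mm
  Case 2: delta = (206000 × 2.4) / (0.0095 × (1.46 × 10¹¹)) = 0.0003565 m = 0.3565 mm
  Case 3: delta = (157000 × 2.4) / (0.0064 × (5 × 10¹⁰)) = 0.001177 m = 1.177 mm
Ordering: 1.177 mm (case 3) > 0.3565 mm (case 2) > 0.03269 mm (case 1)
Final answer: 3, 2, 1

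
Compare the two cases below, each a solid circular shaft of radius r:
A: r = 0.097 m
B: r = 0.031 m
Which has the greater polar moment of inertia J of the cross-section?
Model: a solid circular shaft of radius r, so J = (π·r^4) / 2 (SI units).
  A: J = (π × 0.097^4) / 2 = 0.0001391 m⁴
  B: J = (π × 0.031^4) / 2 = 1.451 × 10⁻⁶ m⁴
0.0001391 m⁴ > 1.451 × 10⁻⁶ m⁴, so A is larger.
Final answer: A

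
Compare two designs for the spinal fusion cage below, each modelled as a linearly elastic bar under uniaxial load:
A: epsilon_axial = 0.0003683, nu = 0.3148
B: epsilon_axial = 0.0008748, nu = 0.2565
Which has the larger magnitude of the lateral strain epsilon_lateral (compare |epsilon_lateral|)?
Model: a linearly elastic bar under uniaxial load, so epsilon_lateral = -nu·epsilon_axial (SI units).
  A: epsilon_lateral = -(0.3148 × 0.0003683) = -0.0001159
  B: epsilon_lateral = -(0.2565 × 0.0008748) = -0.0002244
|epsilon_lateral|: A = 0.0001159, B = 0.0002244, so B is larger in magnitude.
Final answer: B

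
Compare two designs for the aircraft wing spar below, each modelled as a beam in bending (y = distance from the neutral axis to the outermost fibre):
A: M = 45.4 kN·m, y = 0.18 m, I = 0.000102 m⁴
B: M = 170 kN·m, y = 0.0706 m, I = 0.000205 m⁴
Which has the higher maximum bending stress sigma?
Model: a beam in bending (y = distance from the neutral axis to the outermost fibre), so sigma = (M·y) / I (SI units).
  A: sigma = (45400 × 0.18) / 0.000102 = 8.012 × 10⁷ Pa = 80.12 MPa
  B: sigma = (170000 × 0.0706) / 0.000205 = 5.855 × 10⁷ Pa = 58.55 MPa
80.12 MPa > 58.55 MPa, so A is larger.
Final answer: A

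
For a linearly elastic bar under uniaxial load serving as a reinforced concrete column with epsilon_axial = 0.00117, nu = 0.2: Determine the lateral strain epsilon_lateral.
Model: a linearly elastic bar under uniaxial load, so epsilon_lateral = -nu·epsilon_axial.
Substitute:
  epsilon_lateral = -(0.2 × 0.00117)
  epsilon_lateral = -0.000234
Final answer: epsilon_lateral = -0.000234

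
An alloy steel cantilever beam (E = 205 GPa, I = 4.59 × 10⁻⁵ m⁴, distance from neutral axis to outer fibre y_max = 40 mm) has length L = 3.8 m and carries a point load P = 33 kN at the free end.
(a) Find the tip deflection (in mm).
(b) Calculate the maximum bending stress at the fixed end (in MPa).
(a) Tip deflection of a cantilever with an end point load: δ = P·L^3 / (3·E·I). Convert P = 33 kN = 33000 N, E = 205 GPa = 2.05 × 10¹¹ Pa.
  δ = (33000 × 3.8^3) / (3 × (2.05 × 10¹¹) × (4.59 × 10⁻⁵)) = 0.06415 m = 64.15 mm
(b) Maximum bending moment at the fixed end: M = P·L = 33000 × 3.8 = 125400 N·m. Convert y_max = 40 mm = 0.04 m.
  σ = M·y_max / I = (125400 × 0.04) / (4.59 × 10⁻⁵) = 1.093 × 10⁸ Pa = 109.3 MPa
Final answer: (a) δ = 64.15 mm, (b) σ = 109.3 MPa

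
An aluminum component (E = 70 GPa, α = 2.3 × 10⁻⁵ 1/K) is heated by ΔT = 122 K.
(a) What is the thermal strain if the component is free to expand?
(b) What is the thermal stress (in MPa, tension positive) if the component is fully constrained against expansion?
(a) Free thermal strain ε_th = α·ΔT = (2.3 × 10⁻⁵) × 122 = 0.002806
(b) Fully constrained, the expansion is suppressed, so σ = -E·α·ΔT. Convert E = 70 GPa = 7 × 10¹⁰ Pa.
  σ = -(7 × 10¹⁰) × (2.3 × 10⁻⁵) × 122 = -1.964 × 10⁸ Pa = -196.4 MPa (compressive)
Final answer: (a) ε_th = 0.002806, (b) σ = -196.4 MPa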